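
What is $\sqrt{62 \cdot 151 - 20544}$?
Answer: $i \sqrt{11182} \approx 105.74 i$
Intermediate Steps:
$\sqrt{62 \cdot 151 - 20544} = \sqrt{9362 - 20544} = \sqrt{-11182} = i \sqrt{11182}$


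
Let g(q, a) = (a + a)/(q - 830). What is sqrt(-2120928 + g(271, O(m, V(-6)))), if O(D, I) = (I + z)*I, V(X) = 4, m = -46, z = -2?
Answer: 268*I*sqrt(9227413)/559 ≈ 1456.3*I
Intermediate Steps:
O(D, I) = I*(-2 + I) (O(D, I) = (I - 2)*I = (-2 + I)*I = I*(-2 + I))
g(q, a) = 2*a/(-830 + q) (g(q, a) = (2*a)/(-830 + q) = 2*a/(-830 + q))
sqrt(-2120928 + g(271, O(m, V(-6)))) = sqrt(-2120928 + 2*(4*(-2 + 4))/(-830 + 271)) = sqrt(-2120928 + 2*(4*2)/(-559)) = sqrt(-2120928 + 2*8*(-1/559)) = sqrt(-2120928 - 16/559) = sqrt(-1185598768/559) = 268*I*sqrt(9227413)/559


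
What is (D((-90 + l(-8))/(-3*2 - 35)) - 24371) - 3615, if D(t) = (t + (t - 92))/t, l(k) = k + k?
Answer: -1485038/53 ≈ -28020.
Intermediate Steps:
l(k) = 2*k
D(t) = (-92 + 2*t)/t (D(t) = (t + (-92 + t))/t = (-92 + 2*t)/t)
(D((-90 + l(-8))/(-3*2 - 35)) - 24371) - 3615 = ((2 - 92*(-3*2 - 35)/(-90 + 2*(-8))) - 24371) - 3615 = ((2 - 92*(-6 - 35)/(-90 - 16)) - 24371) - 3615 = ((2 - 92/((-106/(-41)))) - 24371) - 3615 = ((2 - 92/((-106*(-1/41)))) - 24371) - 3615 = ((2 - 92/106/41) - 24371) - 3615 = ((2 - 92*41/106) - 24371) - 3615 = ((2 - 1886/53) - 24371) - 3615 = (-1780/53 - 24371) - 3615 = -1293443/53 - 3615 = -1485038/53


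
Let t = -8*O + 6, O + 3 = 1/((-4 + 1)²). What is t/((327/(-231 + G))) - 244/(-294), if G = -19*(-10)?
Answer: -406676/144207 ≈ -2.8201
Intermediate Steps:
G = 190
O = -26/9 (O = -3 + 1/((-4 + 1)²) = -3 + 1/((-3)²) = -3 + 1/9 = -3 + ⅑ = -26/9 ≈ -2.8889)
t = 262/9 (t = -8*(-26/9) + 6 = 208/9 + 6 = 262/9 ≈ 29.111)
t/((327/(-231 + G))) - 244/(-294) = 262/(9*((327/(-231 + 190)))) - 244/(-294) = 262/(9*((327/(-41)))) - 244*(-1/294) = 262/(9*((327*(-1/41)))) + 122/147 = 262/(9*(-327/41)) + 122/147 = (262/9)*(-41/327) + 122/147 = -10742/2943 + 122/147 = -406676/144207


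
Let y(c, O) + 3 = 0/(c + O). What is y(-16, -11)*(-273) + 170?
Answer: 989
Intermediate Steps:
y(c, O) = -3 (y(c, O) = -3 + 0/(c + O) = -3 + 0/(O + c) = -3 + 0 = -3)
y(-16, -11)*(-273) + 170 = -3*(-273) + 170 = 819 + 170 = 989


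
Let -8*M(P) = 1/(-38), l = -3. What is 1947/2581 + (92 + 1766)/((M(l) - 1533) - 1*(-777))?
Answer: -1010366011/593173163 ≈ -1.7033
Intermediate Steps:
M(P) = 1/304 (M(P) = -⅛/(-38) = -⅛*(-1/38) = 1/304)
1947/2581 + (92 + 1766)/((M(l) - 1533) - 1*(-777)) = 1947/2581 + (92 + 1766)/((1/304 - 1533) - 1*(-777)) = 1947*(1/2581) + 1858/(-466031/304 + 777) = 1947/2581 + 1858/(-229823/304) = 1947/2581 + 1858*(-304/229823) = 1947/2581 - 564832/229823 = -1010366011/593173163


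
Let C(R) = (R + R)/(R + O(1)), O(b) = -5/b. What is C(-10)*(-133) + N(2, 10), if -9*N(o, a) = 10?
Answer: -1606/9 ≈ -178.44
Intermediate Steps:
N(o, a) = -10/9 (N(o, a) = -⅑*10 = -10/9)
C(R) = 2*R/(-5 + R) (C(R) = (R + R)/(R - 5/1) = (2*R)/(R - 5*1) = (2*R)/(R - 5) = (2*R)/(-5 + R) = 2*R/(-5 + R))
C(-10)*(-133) + N(2, 10) = (2*(-10)/(-5 - 10))*(-133) - 10/9 = (2*(-10)/(-15))*(-133) - 10/9 = (2*(-10)*(-1/15))*(-133) - 10/9 = (4/3)*(-133) - 10/9 = -532/3 - 10/9 = -1606/9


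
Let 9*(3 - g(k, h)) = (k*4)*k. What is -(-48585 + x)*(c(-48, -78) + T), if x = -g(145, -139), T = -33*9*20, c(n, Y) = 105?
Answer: -686958440/3 ≈ -2.2899e+8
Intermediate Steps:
g(k, h) = 3 - 4*k²/9 (g(k, h) = 3 - k*4*k/9 = 3 - 4*k*k/9 = 3 - 4*k²/9)
T = -5940 (T = -297*20 = -5940)
x = 84073/9 (x = -(3 - 4/9*145²) = -(3 - 4/9*21025) = -(3 - 84100/9) = -1*(-84073/9) = 84073/9 ≈ 9341.4)
-(-48585 + x)*(c(-48, -78) + T) = -(-48585 + 84073/9)*(105 - 5940) = -(-353192)*(-5835)/9 = -1*686958440/3 = -686958440/3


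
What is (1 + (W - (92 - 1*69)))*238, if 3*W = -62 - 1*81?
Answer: -49742/3 ≈ -16581.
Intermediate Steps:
W = -143/3 (W = (-62 - 1*81)/3 = (-62 - 81)/3 = (1/3)*(-143) = -143/3 ≈ -47.667)
(1 + (W - (92 - 1*69)))*238 = (1 + (-143/3 - (92 - 1*69)))*238 = (1 + (-143/3 - (92 - 69)))*238 = (1 + (-143/3 - 1*23))*238 = (1 + (-143/3 - 23))*238 = (1 - 212/3)*238 = -209/3*238 = -49742/3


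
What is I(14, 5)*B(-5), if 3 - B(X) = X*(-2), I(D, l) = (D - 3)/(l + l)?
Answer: -77/10 ≈ -7.7000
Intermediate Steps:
I(D, l) = (-3 + D)/(2*l) (I(D, l) = (-3 + D)/((2*l)) = (-3 + D)*(1/(2*l)) = (-3 + D)/(2*l))
B(X) = 3 + 2*X (B(X) = 3 - X*(-2) = 3 - (-2)*X = 3 + 2*X)
I(14, 5)*B(-5) = ((1/2)*(-3 + 14)/5)*(3 + 2*(-5)) = ((1/2)*(1/5)*11)*(3 - 10) = (11/10)*(-7) = -77/10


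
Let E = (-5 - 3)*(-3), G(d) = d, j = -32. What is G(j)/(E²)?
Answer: -1/18 ≈ -0.055556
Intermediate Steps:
E = 24 (E = -8*(-3) = 24)
G(j)/(E²) = -32/(24²) = -32/576 = -32*1/576 = -1/18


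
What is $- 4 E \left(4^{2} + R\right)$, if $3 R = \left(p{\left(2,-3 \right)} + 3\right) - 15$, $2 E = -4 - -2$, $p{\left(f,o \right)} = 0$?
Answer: $48$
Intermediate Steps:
$E = -1$ ($E = \frac{-4 - -2}{2} = \frac{-4 + 2}{2} = \frac{1}{2} \left(-2\right) = -1$)
$R = -4$ ($R = \frac{\left(0 + 3\right) - 15}{3} = \frac{3 - 15}{3} = \frac{1}{3} \left(-12\right) = -4$)
$- 4 E \left(4^{2} + R\right) = \left(-4\right) \left(-1\right) \left(4^{2} - 4\right) = 4 \left(16 - 4\right) = 4 \cdot 12 = 48$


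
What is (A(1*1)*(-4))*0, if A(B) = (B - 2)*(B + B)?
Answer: 0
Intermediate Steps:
A(B) = 2*B*(-2 + B) (A(B) = (-2 + B)*(2*B) = 2*B*(-2 + B))
(A(1*1)*(-4))*0 = ((2*(1*1)*(-2 + 1*1))*(-4))*0 = ((2*1*(-2 + 1))*(-4))*0 = ((2*1*(-1))*(-4))*0 = -2*(-4)*0 = 8*0 = 0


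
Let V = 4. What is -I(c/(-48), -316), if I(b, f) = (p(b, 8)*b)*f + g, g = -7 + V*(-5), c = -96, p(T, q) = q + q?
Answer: 10139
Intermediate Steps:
p(T, q) = 2*q
g = -27 (g = -7 + 4*(-5) = -7 - 20 = -27)
I(b, f) = -27 + 16*b*f (I(b, f) = ((2*8)*b)*f - 27 = (16*b)*f - 27 = 16*b*f - 27 = -27 + 16*b*f)
-I(c/(-48), -316) = -(-27 + 16*(-96/(-48))*(-316)) = -(-27 + 16*(-96*(-1/48))*(-316)) = -(-27 + 16*2*(-316)) = -(-27 - 10112) = -1*(-10139) = 10139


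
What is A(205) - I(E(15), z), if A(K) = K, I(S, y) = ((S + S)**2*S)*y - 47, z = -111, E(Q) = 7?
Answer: 152544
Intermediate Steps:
I(S, y) = -47 + 4*y*S**3 (I(S, y) = ((2*S)**2*S)*y - 47 = ((4*S**2)*S)*y - 47 = (4*S**3)*y - 47 = 4*y*S**3 - 47 = -47 + 4*y*S**3)
A(205) - I(E(15), z) = 205 - (-47 + 4*(-111)*7**3) = 205 - (-47 + 4*(-111)*343) = 205 - (-47 - 152292) = 205 - 1*(-152339) = 205 + 152339 = 152544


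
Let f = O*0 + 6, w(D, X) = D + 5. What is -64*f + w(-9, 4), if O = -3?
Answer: -388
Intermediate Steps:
w(D, X) = 5 + D
f = 6 (f = -3*0 + 6 = 0 + 6 = 6)
-64*f + w(-9, 4) = -64*6 + (5 - 9) = -384 - 4 = -388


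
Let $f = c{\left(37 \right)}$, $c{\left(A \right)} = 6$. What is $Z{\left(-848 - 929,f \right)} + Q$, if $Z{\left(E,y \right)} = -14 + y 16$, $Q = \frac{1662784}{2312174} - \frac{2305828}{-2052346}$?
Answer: $\frac{99466332644516}{1186345265051} \approx 83.843$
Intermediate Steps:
$Q = \frac{2186020910334}{1186345265051}$ ($Q = 1662784 \cdot \frac{1}{2312174} - - \frac{1152914}{1026173} = \frac{831392}{1156087} + \frac{1152914}{1026173} = \frac{2186020910334}{1186345265051} \approx 1.8427$)
$f = 6$
$Z{\left(E,y \right)} = -14 + 16 y$
$Z{\left(-848 - 929,f \right)} + Q = \left(-14 + 16 \cdot 6\right) + \frac{2186020910334}{1186345265051} = \left(-14 + 96\right) + \frac{2186020910334}{1186345265051} = 82 + \frac{2186020910334}{1186345265051} = \frac{99466332644516}{1186345265051}$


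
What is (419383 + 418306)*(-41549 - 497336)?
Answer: -451418036765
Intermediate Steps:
(419383 + 418306)*(-41549 - 497336) = 837689*(-538885) = -451418036765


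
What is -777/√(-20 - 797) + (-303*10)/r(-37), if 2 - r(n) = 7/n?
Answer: -37370/27 + 777*I*√817/817 ≈ -1384.1 + 27.184*I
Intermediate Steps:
r(n) = 2 - 7/n
-777/√(-20 - 797) + (-303*10)/r(-37) = -777/√(-20 - 797) + (-303*10)/(2 - 7/(-37)) = -777*(-I*√817/817) - 3030/(2 - 7*(-1/37)) = -777*(-I*√817/817) - 3030/(2 + 7/37) = -(-777)*I*√817/817 - 3030/81/37 = 777*I*√817/817 - 3030*37/81 = 777*I*√817/817 - 37370/27 = -37370/27 + 777*I*√817/817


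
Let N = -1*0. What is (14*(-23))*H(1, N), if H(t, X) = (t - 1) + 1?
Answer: -322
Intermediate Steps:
N = 0
H(t, X) = t (H(t, X) = (-1 + t) + 1 = t)
(14*(-23))*H(1, N) = (14*(-23))*1 = -322*1 = -322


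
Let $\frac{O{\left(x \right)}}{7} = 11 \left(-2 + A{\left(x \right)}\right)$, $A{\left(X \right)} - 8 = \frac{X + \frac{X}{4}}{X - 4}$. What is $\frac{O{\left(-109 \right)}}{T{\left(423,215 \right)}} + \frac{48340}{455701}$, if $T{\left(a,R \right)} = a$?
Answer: $\frac{123527212729}{87128208396} \approx 1.4178$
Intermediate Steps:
$A{\left(X \right)} = 8 + \frac{5 X}{4 \left(-4 + X\right)}$ ($A{\left(X \right)} = 8 + \frac{X + \frac{X}{4}}{X - 4} = 8 + \frac{X + X \frac{1}{4}}{-4 + X} = 8 + \frac{X + \frac{X}{4}}{-4 + X} = 8 + \frac{\frac{5}{4} X}{-4 + X} = 8 + \frac{5 X}{4 \left(-4 + X\right)}$)
$O{\left(x \right)} = -154 + \frac{77 \left(-128 + 37 x\right)}{4 \left(-4 + x\right)}$ ($O{\left(x \right)} = 7 \cdot 11 \left(-2 + \frac{-128 + 37 x}{4 \left(-4 + x\right)}\right) = 7 \left(-22 + \frac{11 \left(-128 + 37 x\right)}{4 \left(-4 + x\right)}\right) = -154 + \frac{77 \left(-128 + 37 x\right)}{4 \left(-4 + x\right)}$)
$\frac{O{\left(-109 \right)}}{T{\left(423,215 \right)}} + \frac{48340}{455701} = \frac{\frac{77}{4} \frac{1}{-4 - 109} \left(-96 + 29 \left(-109\right)\right)}{423} + \frac{48340}{455701} = \frac{77 \left(-96 - 3161\right)}{4 \left(-113\right)} \frac{1}{423} + 48340 \cdot \frac{1}{455701} = \frac{77}{4} \left(- \frac{1}{113}\right) \left(-3257\right) \frac{1}{423} + \frac{48340}{455701} = \frac{250789}{452} \cdot \frac{1}{423} + \frac{48340}{455701} = \frac{250789}{191196} + \frac{48340}{455701} = \frac{123527212729}{87128208396}$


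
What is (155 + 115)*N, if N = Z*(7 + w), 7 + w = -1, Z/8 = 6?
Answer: -12960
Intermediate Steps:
Z = 48 (Z = 8*6 = 48)
w = -8 (w = -7 - 1 = -8)
N = -48 (N = 48*(7 - 8) = 48*(-1) = -48)
(155 + 115)*N = (155 + 115)*(-48) = 270*(-48) = -12960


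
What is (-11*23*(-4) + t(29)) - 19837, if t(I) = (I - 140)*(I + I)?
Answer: -25263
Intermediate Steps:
t(I) = 2*I*(-140 + I) (t(I) = (-140 + I)*(2*I) = 2*I*(-140 + I))
(-11*23*(-4) + t(29)) - 19837 = (-11*23*(-4) + 2*29*(-140 + 29)) - 19837 = (-253*(-4) + 2*29*(-111)) - 19837 = (1012 - 6438) - 19837 = -5426 - 19837 = -25263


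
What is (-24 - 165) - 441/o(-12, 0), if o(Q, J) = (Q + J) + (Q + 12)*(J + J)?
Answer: -609/4 ≈ -152.25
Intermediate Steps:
o(Q, J) = J + Q + 2*J*(12 + Q) (o(Q, J) = (J + Q) + (12 + Q)*(2*J) = (J + Q) + 2*J*(12 + Q) = J + Q + 2*J*(12 + Q))
(-24 - 165) - 441/o(-12, 0) = (-24 - 165) - 441/(-12 + 25*0 + 2*0*(-12)) = -189 - 441/(-12 + 0 + 0) = -189 - 441/(-12) = -189 - 441*(-1)/12 = -189 - 1*(-147/4) = -189 + 147/4 = -609/4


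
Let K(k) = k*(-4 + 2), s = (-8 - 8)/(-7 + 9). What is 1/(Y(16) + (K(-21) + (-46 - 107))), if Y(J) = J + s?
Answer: -1/103 ≈ -0.0097087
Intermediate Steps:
s = -8 (s = -16/2 = -16*1/2 = -8)
K(k) = -2*k (K(k) = k*(-2) = -2*k)
Y(J) = -8 + J (Y(J) = J - 8 = -8 + J)
1/(Y(16) + (K(-21) + (-46 - 107))) = 1/((-8 + 16) + (-2*(-21) + (-46 - 107))) = 1/(8 + (42 - 153)) = 1/(8 - 111) = 1/(-103) = -1/103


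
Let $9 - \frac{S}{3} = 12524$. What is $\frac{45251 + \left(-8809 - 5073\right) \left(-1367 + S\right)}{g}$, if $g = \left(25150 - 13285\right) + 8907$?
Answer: $\frac{540221635}{20772} \approx 26007.0$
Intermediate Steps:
$S = -37545$ ($S = 27 - 37572 = -37545$)
$g = 20772$ ($g = \left(25150 - 13285\right) + 8907 = 11865 + 8907 = 20772$)
$\frac{45251 + \left(-8809 - 5073\right) \left(-1367 + S\right)}{g} = \frac{45251 + \left(-8809 - 5073\right) \left(-1367 - 37545\right)}{20772} = \left(45251 - -540176384\right) \frac{1}{20772} = \left(45251 + 540176384\right) \frac{1}{20772} = 540221635 \cdot \frac{1}{20772} = \frac{540221635}{20772}$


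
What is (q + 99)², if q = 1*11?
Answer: 12100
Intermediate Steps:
q = 11
(q + 99)² = (11 + 99)² = 110² = 12100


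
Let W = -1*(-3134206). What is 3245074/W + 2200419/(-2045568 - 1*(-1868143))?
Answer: -3160404588932/278043249775 ≈ -11.367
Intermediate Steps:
W = 3134206
3245074/W + 2200419/(-2045568 - 1*(-1868143)) = 3245074/3134206 + 2200419/(-2045568 - 1*(-1868143)) = 3245074*(1/3134206) + 2200419/(-2045568 + 1868143) = 1622537/1567103 + 2200419/(-177425) = 1622537/1567103 + 2200419*(-1/177425) = 1622537/1567103 - 2200419/177425 = -3160404588932/278043249775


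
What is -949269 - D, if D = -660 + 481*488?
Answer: -1183337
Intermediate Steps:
D = 234068 (D = -660 + 234728 = 234068)
-949269 - D = -949269 - 1*234068 = -949269 - 234068 = -1183337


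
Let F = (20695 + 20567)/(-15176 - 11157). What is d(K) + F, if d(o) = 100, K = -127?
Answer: 2592038/26333 ≈ 98.433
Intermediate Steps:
F = -41262/26333 (F = 41262/(-26333) = 41262*(-1/26333) = -41262/26333 ≈ -1.5669)
d(K) + F = 100 - 41262/26333 = 2592038/26333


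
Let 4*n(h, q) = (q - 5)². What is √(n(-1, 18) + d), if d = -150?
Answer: I*√431/2 ≈ 10.38*I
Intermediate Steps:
n(h, q) = (-5 + q)²/4 (n(h, q) = (q - 5)²/4 = (-5 + q)²/4)
√(n(-1, 18) + d) = √((-5 + 18)²/4 - 150) = √((¼)*13² - 150) = √((¼)*169 - 150) = √(169/4 - 150) = √(-431/4) = I*√431/2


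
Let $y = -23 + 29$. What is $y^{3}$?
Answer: $216$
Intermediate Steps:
$y = 6$
$y^{3} = 6^{3} = 216$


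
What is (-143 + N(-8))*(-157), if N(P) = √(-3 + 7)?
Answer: 22137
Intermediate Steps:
N(P) = 2 (N(P) = √4 = 2)
(-143 + N(-8))*(-157) = (-143 + 2)*(-157) = -141*(-157) = 22137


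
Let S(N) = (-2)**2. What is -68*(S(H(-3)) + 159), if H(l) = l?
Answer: -11084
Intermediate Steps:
S(N) = 4
-68*(S(H(-3)) + 159) = -68*(4 + 159) = -68*163 = -11084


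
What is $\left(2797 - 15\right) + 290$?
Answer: $3072$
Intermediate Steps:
$\left(2797 - 15\right) + 290 = 2782 + 290 = 3072$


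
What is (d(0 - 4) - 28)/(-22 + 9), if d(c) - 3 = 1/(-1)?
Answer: 2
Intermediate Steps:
d(c) = 2 (d(c) = 3 + 1/(-1) = 3 - 1 = 2)
(d(0 - 4) - 28)/(-22 + 9) = (2 - 28)/(-22 + 9) = -26/(-13) = -26*(-1/13) = 2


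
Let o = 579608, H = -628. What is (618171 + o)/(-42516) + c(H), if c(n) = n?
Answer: -27897827/42516 ≈ -656.17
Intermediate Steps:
(618171 + o)/(-42516) + c(H) = (618171 + 579608)/(-42516) - 628 = 1197779*(-1/42516) - 628 = -1197779/42516 - 628 = -27897827/42516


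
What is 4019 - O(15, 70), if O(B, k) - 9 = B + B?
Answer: 3980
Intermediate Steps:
O(B, k) = 9 + 2*B (O(B, k) = 9 + (B + B) = 9 + 2*B)
4019 - O(15, 70) = 4019 - (9 + 2*15) = 4019 - (9 + 30) = 4019 - 1*39 = 4019 - 39 = 3980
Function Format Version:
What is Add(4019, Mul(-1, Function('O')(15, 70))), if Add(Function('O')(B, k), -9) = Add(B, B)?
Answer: 3980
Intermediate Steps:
Function('O')(B, k) = Add(9, Mul(2, B)) (Function('O')(B, k) = Add(9, Add(B, B)) = Add(9, Mul(2, B)))
Add(4019, Mul(-1, Function('O')(15, 70))) = Add(4019, Mul(-1, Add(9, Mul(2, 15)))) = Add(4019, Mul(-1, Add(9, 30))) = Add(4019, Mul(-1, 39)) = Add(4019, -39) = 3980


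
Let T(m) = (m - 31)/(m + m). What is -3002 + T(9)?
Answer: -27029/9 ≈ -3003.2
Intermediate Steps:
T(m) = (-31 + m)/(2*m) (T(m) = (-31 + m)/((2*m)) = (-31 + m)*(1/(2*m)) = (-31 + m)/(2*m))
-3002 + T(9) = -3002 + (½)*(-31 + 9)/9 = -3002 + (½)*(⅑)*(-22) = -3002 - 11/9 = -27029/9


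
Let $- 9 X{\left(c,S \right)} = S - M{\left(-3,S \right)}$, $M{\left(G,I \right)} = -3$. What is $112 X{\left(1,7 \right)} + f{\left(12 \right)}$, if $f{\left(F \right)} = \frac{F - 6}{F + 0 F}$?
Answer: $- \frac{2231}{18} \approx -123.94$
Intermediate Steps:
$X{\left(c,S \right)} = - \frac{1}{3} - \frac{S}{9}$ ($X{\left(c,S \right)} = - \frac{S - -3}{9} = - \frac{S + 3}{9} = - \frac{3 + S}{9} = - \frac{1}{3} - \frac{S}{9}$)
$f{\left(F \right)} = \frac{-6 + F}{F}$ ($f{\left(F \right)} = \frac{-6 + F}{F + 0} = \frac{-6 + F}{F}$)
$112 X{\left(1,7 \right)} + f{\left(12 \right)} = 112 \left(- \frac{1}{3} - \frac{7}{9}\right) + \frac{-6 + 12}{12} = 112 \left(- \frac{1}{3} - \frac{7}{9}\right) + \frac{1}{12} \cdot 6 = 112 \left(- \frac{10}{9}\right) + \frac{1}{2} = - \frac{1120}{9} + \frac{1}{2} = - \frac{2231}{18}$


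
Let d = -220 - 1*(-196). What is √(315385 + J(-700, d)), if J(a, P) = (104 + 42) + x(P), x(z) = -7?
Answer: 2*√78881 ≈ 561.71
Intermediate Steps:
d = -24 (d = -220 + 196 = -24)
J(a, P) = 139 (J(a, P) = (104 + 42) - 7 = 146 - 7 = 139)
√(315385 + J(-700, d)) = √(315385 + 139) = √315524 = 2*√78881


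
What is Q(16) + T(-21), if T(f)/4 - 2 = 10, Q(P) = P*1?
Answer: 64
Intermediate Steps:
Q(P) = P
T(f) = 48 (T(f) = 8 + 4*10 = 8 + 40 = 48)
Q(16) + T(-21) = 16 + 48 = 64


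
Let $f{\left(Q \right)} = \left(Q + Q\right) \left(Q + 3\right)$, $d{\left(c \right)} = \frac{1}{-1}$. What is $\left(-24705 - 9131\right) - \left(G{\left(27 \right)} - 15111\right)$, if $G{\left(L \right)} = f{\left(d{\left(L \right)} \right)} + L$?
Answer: $-18748$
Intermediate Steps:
$d{\left(c \right)} = -1$
$f{\left(Q \right)} = 2 Q \left(3 + Q\right)$
$G{\left(L \right)} = -4 + L$ ($G{\left(L \right)} = 2 \left(-1\right) \left(3 - 1\right) + L = 2 \left(-1\right) 2 + L = -4 + L$)
$\left(-24705 - 9131\right) - \left(G{\left(27 \right)} - 15111\right) = \left(-24705 - 9131\right) - \left(\left(-4 + 27\right) - 15111\right) = \left(-24705 - 9131\right) - \left(23 - 15111\right) = -33836 - -15088 = -33836 + 15088 = -18748$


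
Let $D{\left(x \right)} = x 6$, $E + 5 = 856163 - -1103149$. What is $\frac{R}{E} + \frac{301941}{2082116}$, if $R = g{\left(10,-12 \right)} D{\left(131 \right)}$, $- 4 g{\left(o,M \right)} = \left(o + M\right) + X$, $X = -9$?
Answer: $\frac{596095608621}{4079504453612} \approx 0.14612$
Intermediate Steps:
$E = 1959307$ ($E = -5 + \left(856163 - -1103149\right) = -5 + \left(856163 + 1103149\right) = -5 + 1959312 = 1959307$)
$g{\left(o,M \right)} = \frac{9}{4} - \frac{M}{4} - \frac{o}{4}$ ($g{\left(o,M \right)} = - \frac{\left(o + M\right) - 9}{4} = - \frac{\left(M + o\right) - 9}{4} = - \frac{-9 + M + o}{4} = \frac{9}{4} - \frac{M}{4} - \frac{o}{4}$)
$D{\left(x \right)} = 6 x$
$R = \frac{4323}{2}$ ($R = \left(\frac{9}{4} - -3 - \frac{5}{2}\right) 6 \cdot 131 = \left(\frac{9}{4} + 3 - \frac{5}{2}\right) 786 = \frac{11}{4} \cdot 786 = \frac{4323}{2} \approx 2161.5$)
$\frac{R}{E} + \frac{301941}{2082116} = \frac{4323}{2 \cdot 1959307} + \frac{301941}{2082116} = \frac{4323}{2} \cdot \frac{1}{1959307} + 301941 \cdot \frac{1}{2082116} = \frac{4323}{3918614} + \frac{301941}{2082116} = \frac{596095608621}{4079504453612}$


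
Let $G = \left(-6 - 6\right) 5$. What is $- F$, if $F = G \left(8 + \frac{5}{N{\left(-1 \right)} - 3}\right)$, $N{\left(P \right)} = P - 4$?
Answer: $\frac{885}{2} \approx 442.5$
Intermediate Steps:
$N{\left(P \right)} = -4 + P$
$G = -60$ ($G = \left(-12\right) 5 = -60$)
$F = - \frac{885}{2}$ ($F = - 60 \left(8 + \frac{5}{\left(-4 - 1\right) - 3}\right) = - 60 \left(8 + \frac{5}{-5 - 3}\right) = - 60 \left(8 + \frac{5}{-8}\right) = - 60 \left(8 + 5 \left(- \frac{1}{8}\right)\right) = - 60 \left(8 - \frac{5}{8}\right) = \left(-60\right) \frac{59}{8} = - \frac{885}{2} \approx -442.5$)
$- F = \left(-1\right) \left(- \frac{885}{2}\right) = \frac{885}{2}$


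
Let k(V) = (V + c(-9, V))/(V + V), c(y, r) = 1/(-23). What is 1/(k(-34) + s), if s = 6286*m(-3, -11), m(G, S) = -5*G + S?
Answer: 1564/39325999 ≈ 3.9770e-5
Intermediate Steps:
m(G, S) = S - 5*G
c(y, r) = -1/23
s = 25144 (s = 6286*(-11 - 5*(-3)) = 6286*(-11 + 15) = 6286*4 = 25144)
k(V) = (-1/23 + V)/(2*V) (k(V) = (V - 1/23)/(V + V) = (-1/23 + V)/((2*V)) = (-1/23 + V)*(1/(2*V)) = (-1/23 + V)/(2*V))
1/(k(-34) + s) = 1/((1/46)*(-1 + 23*(-34))/(-34) + 25144) = 1/((1/46)*(-1/34)*(-1 - 782) + 25144) = 1/((1/46)*(-1/34)*(-783) + 25144) = 1/(783/1564 + 25144) = 1/(39325999/1564) = 1564/39325999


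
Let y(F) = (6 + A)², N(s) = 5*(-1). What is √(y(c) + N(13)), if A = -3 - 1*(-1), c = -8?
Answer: √11 ≈ 3.3166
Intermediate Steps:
N(s) = -5
A = -2 (A = -3 + 1 = -2)
y(F) = 16 (y(F) = (6 - 2)² = 4² = 16)
√(y(c) + N(13)) = √(16 - 5) = √11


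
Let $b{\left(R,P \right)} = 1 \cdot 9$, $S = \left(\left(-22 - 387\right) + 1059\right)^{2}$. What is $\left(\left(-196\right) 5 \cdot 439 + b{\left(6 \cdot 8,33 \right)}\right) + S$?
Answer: $-7711$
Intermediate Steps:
$S = 422500$ ($S = \left(-409 + 1059\right)^{2} = 650^{2} = 422500$)
$b{\left(R,P \right)} = 9$
$\left(\left(-196\right) 5 \cdot 439 + b{\left(6 \cdot 8,33 \right)}\right) + S = \left(\left(-196\right) 5 \cdot 439 + 9\right) + 422500 = \left(\left(-980\right) 439 + 9\right) + 422500 = \left(-430220 + 9\right) + 422500 = -430211 + 422500 = -7711$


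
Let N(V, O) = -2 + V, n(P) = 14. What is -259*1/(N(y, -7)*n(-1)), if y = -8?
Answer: 37/20 ≈ 1.8500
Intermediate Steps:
-259*1/(N(y, -7)*n(-1)) = -259*1/(14*(-2 - 8)) = -259/(14*(-10)) = -259/(-140) = -259*(-1/140) = 37/20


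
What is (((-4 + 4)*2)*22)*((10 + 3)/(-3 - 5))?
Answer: 0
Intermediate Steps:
(((-4 + 4)*2)*22)*((10 + 3)/(-3 - 5)) = ((0*2)*22)*(13/(-8)) = (0*22)*(13*(-⅛)) = 0*(-13/8) = 0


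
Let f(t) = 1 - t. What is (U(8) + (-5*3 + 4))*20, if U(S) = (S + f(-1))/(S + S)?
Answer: -415/2 ≈ -207.50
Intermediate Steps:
U(S) = (2 + S)/(2*S) (U(S) = (S + (1 - 1*(-1)))/(S + S) = (S + (1 + 1))/((2*S)) = (S + 2)*(1/(2*S)) = (2 + S)*(1/(2*S)) = (2 + S)/(2*S))
(U(8) + (-5*3 + 4))*20 = ((½)*(2 + 8)/8 + (-5*3 + 4))*20 = ((½)*(⅛)*10 + (-15 + 4))*20 = (5/8 - 11)*20 = -83/8*20 = -415/2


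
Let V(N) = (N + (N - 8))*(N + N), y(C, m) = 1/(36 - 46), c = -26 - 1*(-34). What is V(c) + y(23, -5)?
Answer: 1279/10 ≈ 127.90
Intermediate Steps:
c = 8 (c = -26 + 34 = 8)
y(C, m) = -1/10 (y(C, m) = 1/(-10) = -1/10)
V(N) = 2*N*(-8 + 2*N) (V(N) = (N + (-8 + N))*(2*N) = (-8 + 2*N)*(2*N) = 2*N*(-8 + 2*N))
V(c) + y(23, -5) = 4*8*(-4 + 8) - 1/10 = 4*8*4 - 1/10 = 128 - 1/10 = 1279/10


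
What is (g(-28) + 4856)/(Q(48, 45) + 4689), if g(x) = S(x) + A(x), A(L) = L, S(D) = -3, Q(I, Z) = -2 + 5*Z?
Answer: 4825/4912 ≈ 0.98229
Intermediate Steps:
g(x) = -3 + x
(g(-28) + 4856)/(Q(48, 45) + 4689) = ((-3 - 28) + 4856)/((-2 + 5*45) + 4689) = (-31 + 4856)/((-2 + 225) + 4689) = 4825/(223 + 4689) = 4825/4912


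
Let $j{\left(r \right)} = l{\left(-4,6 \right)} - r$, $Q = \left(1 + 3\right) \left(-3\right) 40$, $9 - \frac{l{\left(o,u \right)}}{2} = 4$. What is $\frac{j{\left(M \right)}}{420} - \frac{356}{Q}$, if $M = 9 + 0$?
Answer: $\frac{125}{168} \approx 0.74405$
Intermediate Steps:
$M = 9$
$l{\left(o,u \right)} = 10$ ($l{\left(o,u \right)} = 18 - 8 = 10$)
$Q = -480$ ($Q = 4 \left(-3\right) 40 = \left(-12\right) 40 = -480$)
$j{\left(r \right)} = 10 - r$
$\frac{j{\left(M \right)}}{420} - \frac{356}{Q} = \frac{10 - 9}{420} - \frac{356}{-480} = \left(10 - 9\right) \frac{1}{420} - - \frac{89}{120} = 1 \cdot \frac{1}{420} + \frac{89}{120} = \frac{1}{420} + \frac{89}{120} = \frac{125}{168}$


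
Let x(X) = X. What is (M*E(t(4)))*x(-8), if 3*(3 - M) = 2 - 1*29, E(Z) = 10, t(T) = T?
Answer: -960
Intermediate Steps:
M = 12 (M = 3 - (2 - 1*29)/3 = 3 - (2 - 29)/3 = 3 - ⅓*(-27) = 3 + 9 = 12)
(M*E(t(4)))*x(-8) = (12*10)*(-8) = 120*(-8) = -960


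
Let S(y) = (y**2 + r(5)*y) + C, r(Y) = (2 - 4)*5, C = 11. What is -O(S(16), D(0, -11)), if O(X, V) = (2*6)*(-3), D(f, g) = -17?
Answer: 36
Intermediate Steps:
r(Y) = -10 (r(Y) = -2*5 = -10)
S(y) = 11 + y**2 - 10*y (S(y) = (y**2 - 10*y) + 11 = 11 + y**2 - 10*y)
O(X, V) = -36 (O(X, V) = 12*(-3) = -36)
-O(S(16), D(0, -11)) = -1*(-36) = 36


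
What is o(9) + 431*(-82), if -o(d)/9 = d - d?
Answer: -35342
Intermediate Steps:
o(d) = 0 (o(d) = -9*(d - d) = -9*0 = 0)
o(9) + 431*(-82) = 0 + 431*(-82) = 0 - 35342 = -35342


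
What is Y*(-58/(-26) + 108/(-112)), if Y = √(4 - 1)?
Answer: 461*√3/364 ≈ 2.1936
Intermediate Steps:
Y = √3 ≈ 1.7320
Y*(-58/(-26) + 108/(-112)) = √3*(-58/(-26) + 108/(-112)) = √3*(-58*(-1/26) + 108*(-1/112)) = √3*(29/13 - 27/28) = √3*(461/364) = 461*√3/364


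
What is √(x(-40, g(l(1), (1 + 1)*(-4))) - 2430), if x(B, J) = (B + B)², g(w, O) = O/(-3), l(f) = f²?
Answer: √3970 ≈ 63.008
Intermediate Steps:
g(w, O) = -O/3 (g(w, O) = O*(-⅓) = -O/3)
x(B, J) = 4*B² (x(B, J) = (2*B)² = 4*B²)
√(x(-40, g(l(1), (1 + 1)*(-4))) - 2430) = √(4*(-40)² - 2430) = √(4*1600 - 2430) = √(6400 - 2430) = √3970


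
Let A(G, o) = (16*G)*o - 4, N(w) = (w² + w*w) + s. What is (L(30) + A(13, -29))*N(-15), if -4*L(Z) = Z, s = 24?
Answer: -2864619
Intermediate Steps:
L(Z) = -Z/4
N(w) = 24 + 2*w² (N(w) = (w² + w*w) + 24 = (w² + w²) + 24 = 2*w² + 24 = 24 + 2*w²)
A(G, o) = -4 + 16*G*o (A(G, o) = 16*G*o - 4 = -4 + 16*G*o)
(L(30) + A(13, -29))*N(-15) = (-¼*30 + (-4 + 16*13*(-29)))*(24 + 2*(-15)²) = (-15/2 + (-4 - 6032))*(24 + 2*225) = (-15/2 - 6036)*(24 + 450) = -12087/2*474 = -2864619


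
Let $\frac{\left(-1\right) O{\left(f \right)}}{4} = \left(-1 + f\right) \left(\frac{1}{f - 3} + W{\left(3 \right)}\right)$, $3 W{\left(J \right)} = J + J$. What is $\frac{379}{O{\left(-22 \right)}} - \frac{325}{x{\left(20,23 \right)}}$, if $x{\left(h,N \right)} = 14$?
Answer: $- \frac{95175}{4508} \approx -21.112$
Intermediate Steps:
$W{\left(J \right)} = \frac{2 J}{3}$ ($W{\left(J \right)} = \frac{J + J}{3} = \frac{2 J}{3}$)
$O{\left(f \right)} = - 4 \left(-1 + f\right) \left(2 + \frac{1}{-3 + f}\right)$ ($O{\left(f \right)} = - 4 \left(-1 + f\right) \left(\frac{1}{f - 3} + \frac{2}{3} \cdot 3\right) = - 4 \left(-1 + f\right) \left(\frac{1}{-3 + f} + 2\right) = - 4 \left(-1 + f\right) \left(2 + \frac{1}{-3 + f}\right)$)
$\frac{379}{O{\left(-22 \right)}} - \frac{325}{x{\left(20,23 \right)}} = \frac{379}{4 \frac{1}{-3 - 22} \left(-5 - 2 \left(-22\right)^{2} + 7 \left(-22\right)\right)} - \frac{325}{14} = \frac{379}{4 \frac{1}{-25} \left(-5 - 968 - 154\right)} - \frac{325}{14} = \frac{379}{4 \left(- \frac{1}{25}\right) \left(-5 - 968 - 154\right)} - \frac{325}{14} = \frac{379}{4 \left(- \frac{1}{25}\right) \left(-1127\right)} - \frac{325}{14} = \frac{379}{\frac{4508}{25}} - \frac{325}{14} = 379 \cdot \frac{25}{4508} - \frac{325}{14} = \frac{9475}{4508} - \frac{325}{14} = - \frac{95175}{4508}$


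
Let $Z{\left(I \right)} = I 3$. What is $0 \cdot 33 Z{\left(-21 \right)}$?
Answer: $0$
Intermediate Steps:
$Z{\left(I \right)} = 3 I$
$0 \cdot 33 Z{\left(-21 \right)} = 0 \cdot 33 \cdot 3 \left(-21\right) = 0 \left(-63\right) = 0$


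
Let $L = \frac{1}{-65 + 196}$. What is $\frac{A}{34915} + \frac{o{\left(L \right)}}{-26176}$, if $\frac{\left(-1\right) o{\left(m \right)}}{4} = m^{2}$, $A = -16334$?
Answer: $- \frac{1834334038141}{3921009805360} \approx -0.46782$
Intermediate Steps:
$L = \frac{1}{131} \approx 0.0076336$
$o{\left(m \right)} = - 4 m^{2}$
$\frac{A}{34915} + \frac{o{\left(L \right)}}{-26176} = - \frac{16334}{34915} + \frac{\left(-4\right) \left(\frac{1}{131}\right)^{2}}{-26176} = \left(-16334\right) \frac{1}{34915} + \left(-4\right) \frac{1}{17161} \left(- \frac{1}{26176}\right) = - \frac{16334}{34915} - - \frac{1}{112301584} = - \frac{16334}{34915} + \frac{1}{112301584} = - \frac{1834334038141}{3921009805360}$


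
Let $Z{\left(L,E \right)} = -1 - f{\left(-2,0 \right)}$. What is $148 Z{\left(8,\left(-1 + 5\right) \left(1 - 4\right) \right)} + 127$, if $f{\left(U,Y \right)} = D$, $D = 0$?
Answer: $-21$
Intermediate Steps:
$f{\left(U,Y \right)} = 0$
$Z{\left(L,E \right)} = -1$ ($Z{\left(L,E \right)} = -1 - 0 = -1 + 0 = -1$)
$148 Z{\left(8,\left(-1 + 5\right) \left(1 - 4\right) \right)} + 127 = 148 \left(-1\right) + 127 = -148 + 127 = -21$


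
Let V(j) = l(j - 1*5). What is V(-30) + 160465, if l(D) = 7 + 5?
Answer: 160477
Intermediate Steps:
l(D) = 12
V(j) = 12
V(-30) + 160465 = 12 + 160465 = 160477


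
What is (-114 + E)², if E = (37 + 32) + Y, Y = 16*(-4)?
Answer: 11881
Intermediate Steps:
Y = -64
E = 5 (E = (37 + 32) - 64 = 69 - 64 = 5)
(-114 + E)² = (-114 + 5)² = (-109)² = 11881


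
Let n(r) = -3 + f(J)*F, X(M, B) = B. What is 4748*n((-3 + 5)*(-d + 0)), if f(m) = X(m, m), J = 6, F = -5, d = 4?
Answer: -156684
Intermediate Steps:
f(m) = m
n(r) = -33 (n(r) = -3 + 6*(-5) = -3 - 30 = -33)
4748*n((-3 + 5)*(-d + 0)) = 4748*(-33) = -156684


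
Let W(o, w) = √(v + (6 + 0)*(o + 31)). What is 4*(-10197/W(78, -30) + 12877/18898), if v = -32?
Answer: 25754/9449 - 20394*√622/311 ≈ -1632.7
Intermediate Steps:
W(o, w) = √(154 + 6*o) (W(o, w) = √(-32 + (6 + 0)*(o + 31)) = √(-32 + 6*(31 + o)) = √(-32 + (186 + 6*o)) = √(154 + 6*o))
4*(-10197/W(78, -30) + 12877/18898) = 4*(-10197/√(154 + 6*78) + 12877/18898) = 4*(-10197/√(154 + 468) + 12877*(1/18898)) = 4*(-10197*√622/622 + 12877/18898) = 4*(12877/18898 - 10197*√622/622) = 25754/9449 - 20394*√622/311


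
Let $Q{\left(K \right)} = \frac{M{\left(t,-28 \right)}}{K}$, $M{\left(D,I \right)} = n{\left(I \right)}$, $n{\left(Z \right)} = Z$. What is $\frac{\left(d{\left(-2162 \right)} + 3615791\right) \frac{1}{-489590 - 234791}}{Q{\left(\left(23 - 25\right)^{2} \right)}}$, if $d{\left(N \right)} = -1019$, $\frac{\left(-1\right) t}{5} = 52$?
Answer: $\frac{516396}{724381} \approx 0.71288$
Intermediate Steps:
$t = -260$ ($t = \left(-5\right) 52 = -260$)
$M{\left(D,I \right)} = I$
$Q{\left(K \right)} = - \frac{28}{K}$
$\frac{\left(d{\left(-2162 \right)} + 3615791\right) \frac{1}{-489590 - 234791}}{Q{\left(\left(23 - 25\right)^{2} \right)}} = \frac{\left(-1019 + 3615791\right) \frac{1}{-489590 - 234791}}{\left(-28\right) \frac{1}{\left(23 - 25\right)^{2}}} = \frac{3614772 \frac{1}{-724381}}{\left(-28\right) \frac{1}{\left(-2\right)^{2}}} = \frac{3614772 \left(- \frac{1}{724381}\right)}{\left(-28\right) \frac{1}{4}} = - \frac{516396}{103483 \left(\left(-28\right) \frac{1}{4}\right)} = - \frac{516396}{103483 \left(-7\right)} = \left(- \frac{516396}{103483}\right) \left(- \frac{1}{7}\right) = \frac{516396}{724381}$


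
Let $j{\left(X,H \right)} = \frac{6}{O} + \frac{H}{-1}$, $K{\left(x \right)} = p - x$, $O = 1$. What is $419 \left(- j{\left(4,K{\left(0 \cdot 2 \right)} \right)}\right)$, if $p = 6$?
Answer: $0$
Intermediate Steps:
$K{\left(x \right)} = 6 - x$
$j{\left(X,H \right)} = 6 - H$ ($j{\left(X,H \right)} = \frac{6}{1} + \frac{H}{-1} = 6 \cdot 1 + H \left(-1\right) = 6 - H$)
$419 \left(- j{\left(4,K{\left(0 \cdot 2 \right)} \right)}\right) = 419 \left(- (6 - \left(6 - 0 \cdot 2\right))\right) = 419 \left(- (6 - \left(6 - 0\right))\right) = 419 \left(- (6 - \left(6 + 0\right))\right) = 419 \left(- (6 - 6)\right) = 419 \left(\left(-1\right) 0\right) = 419 \cdot 0 = 0$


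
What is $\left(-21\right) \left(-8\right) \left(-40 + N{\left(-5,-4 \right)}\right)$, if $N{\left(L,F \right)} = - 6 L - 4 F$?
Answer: $1008$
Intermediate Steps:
$\left(-21\right) \left(-8\right) \left(-40 + N{\left(-5,-4 \right)}\right) = \left(-21\right) \left(-8\right) \left(-40 - -46\right) = 168 \left(-40 + \left(30 + 16\right)\right) = 168 \left(-40 + 46\right) = 168 \cdot 6 = 1008$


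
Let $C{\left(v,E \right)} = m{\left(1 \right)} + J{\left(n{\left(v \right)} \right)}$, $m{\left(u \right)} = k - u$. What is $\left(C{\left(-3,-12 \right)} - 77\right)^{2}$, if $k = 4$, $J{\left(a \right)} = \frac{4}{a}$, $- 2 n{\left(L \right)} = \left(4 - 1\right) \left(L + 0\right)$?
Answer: $\frac{432964}{81} \approx 5345.2$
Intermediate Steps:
$n{\left(L \right)} = - \frac{3 L}{2}$ ($n{\left(L \right)} = - \frac{\left(4 - 1\right) \left(L + 0\right)}{2} = - \frac{3 L}{2}$)
$m{\left(u \right)} = 4 - u$
$C{\left(v,E \right)} = 3 - \frac{8}{3 v}$ ($C{\left(v,E \right)} = \left(4 - 1\right) + \frac{4}{\left(- \frac{3}{2}\right) v} = \left(4 - 1\right) + 4 \left(- \frac{2}{3 v}\right) = 3 - \frac{8}{3 v}$)
$\left(C{\left(-3,-12 \right)} - 77\right)^{2} = \left(\left(3 - \frac{8}{3 \left(-3\right)}\right) - 77\right)^{2} = \left(\left(3 - - \frac{8}{9}\right) - 77\right)^{2} = \left(\left(3 + \frac{8}{9}\right) - 77\right)^{2} = \left(\frac{35}{9} - 77\right)^{2} = \left(- \frac{658}{9}\right)^{2} = \frac{432964}{81}$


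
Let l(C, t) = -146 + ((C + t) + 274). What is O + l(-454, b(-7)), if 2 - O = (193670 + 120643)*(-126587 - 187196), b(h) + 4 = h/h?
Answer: 98626075752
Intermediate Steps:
b(h) = -3 (b(h) = -4 + h/h = -4 + 1 = -3)
l(C, t) = 128 + C + t (l(C, t) = -146 + (274 + C + t) = 128 + C + t)
O = 98626076081 (O = 2 - (193670 + 120643)*(-126587 - 187196) = 2 - 314313*(-313783) = 2 - 1*(-98626076079) = 2 + 98626076079 = 98626076081)
O + l(-454, b(-7)) = 98626076081 + (128 - 454 - 3) = 98626076081 - 329 = 98626075752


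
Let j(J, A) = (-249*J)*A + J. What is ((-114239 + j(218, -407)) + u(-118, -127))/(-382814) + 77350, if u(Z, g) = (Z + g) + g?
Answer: 29588684519/382814 ≈ 77293.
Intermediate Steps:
j(J, A) = J - 249*A*J (j(J, A) = -249*A*J + J = J - 249*A*J)
u(Z, g) = Z + 2*g
((-114239 + j(218, -407)) + u(-118, -127))/(-382814) + 77350 = ((-114239 + 218*(1 - 249*(-407))) + (-118 + 2*(-127)))/(-382814) + 77350 = ((-114239 + 218*(1 + 101343)) + (-118 - 254))*(-1/382814) + 77350 = ((-114239 + 218*101344) - 372)*(-1/382814) + 77350 = ((-114239 + 22092992) - 372)*(-1/382814) + 77350 = (21978753 - 372)*(-1/382814) + 77350 = 21978381*(-1/382814) + 77350 = -21978381/382814 + 77350 = 29588684519/382814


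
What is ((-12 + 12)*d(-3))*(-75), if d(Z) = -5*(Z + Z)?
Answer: 0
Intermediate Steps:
d(Z) = -10*Z
((-12 + 12)*d(-3))*(-75) = ((-12 + 12)*(-10*(-3)))*(-75) = (0*30)*(-75) = 0*(-75) = 0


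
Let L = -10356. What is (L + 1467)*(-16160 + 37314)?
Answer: -188037906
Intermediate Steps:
(L + 1467)*(-16160 + 37314) = (-10356 + 1467)*(-16160 + 37314) = -8889*21154 = -188037906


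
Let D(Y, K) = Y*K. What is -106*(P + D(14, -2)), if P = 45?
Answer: -1802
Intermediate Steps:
D(Y, K) = K*Y
-106*(P + D(14, -2)) = -106*(45 - 2*14) = -106*(45 - 28) = -106*17 = -1802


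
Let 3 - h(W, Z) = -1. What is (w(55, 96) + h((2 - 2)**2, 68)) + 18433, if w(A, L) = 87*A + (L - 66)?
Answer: 23252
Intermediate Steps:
h(W, Z) = 4 (h(W, Z) = 3 - 1*(-1) = 3 + 1 = 4)
w(A, L) = -66 + L + 87*A (w(A, L) = 87*A + (-66 + L) = -66 + L + 87*A)
(w(55, 96) + h((2 - 2)**2, 68)) + 18433 = ((-66 + 96 + 87*55) + 4) + 18433 = ((-66 + 96 + 4785) + 4) + 18433 = (4815 + 4) + 18433 = 4819 + 18433 = 23252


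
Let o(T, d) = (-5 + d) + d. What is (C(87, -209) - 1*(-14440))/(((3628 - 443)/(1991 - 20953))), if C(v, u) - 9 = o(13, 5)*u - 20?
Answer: -36255344/455 ≈ -79682.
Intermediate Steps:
o(T, d) = -5 + 2*d
C(v, u) = -11 + 5*u (C(v, u) = 9 + ((-5 + 2*5)*u - 20) = 9 + ((-5 + 10)*u - 20) = 9 + (5*u - 20) = 9 + (-20 + 5*u) = -11 + 5*u)
(C(87, -209) - 1*(-14440))/(((3628 - 443)/(1991 - 20953))) = ((-11 + 5*(-209)) - 1*(-14440))/(((3628 - 443)/(1991 - 20953))) = ((-11 - 1045) + 14440)/((3185/(-18962))) = (-1056 + 14440)/((3185*(-1/18962))) = 13384/(-3185/18962) = 13384*(-18962/3185) = -36255344/455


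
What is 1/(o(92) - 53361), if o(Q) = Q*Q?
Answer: -1/44897 ≈ -2.2273e-5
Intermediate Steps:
o(Q) = Q²
1/(o(92) - 53361) = 1/(92² - 53361) = 1/(8464 - 53361) = 1/(-44897) = -1/44897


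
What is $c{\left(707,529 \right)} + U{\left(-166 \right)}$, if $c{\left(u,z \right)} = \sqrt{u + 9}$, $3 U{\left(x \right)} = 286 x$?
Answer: $- \frac{47476}{3} + 2 \sqrt{179} \approx -15799.0$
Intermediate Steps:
$U{\left(x \right)} = \frac{286 x}{3}$
$c{\left(u,z \right)} = \sqrt{9 + u}$
$c{\left(707,529 \right)} + U{\left(-166 \right)} = \sqrt{9 + 707} + \frac{286}{3} \left(-166\right) = \sqrt{716} - \frac{47476}{3} = 2 \sqrt{179} - \frac{47476}{3} = - \frac{47476}{3} + 2 \sqrt{179}$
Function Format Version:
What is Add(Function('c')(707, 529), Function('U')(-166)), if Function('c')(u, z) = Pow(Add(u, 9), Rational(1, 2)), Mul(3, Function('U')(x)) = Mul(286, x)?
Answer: Add(Rational(-47476, 3), Mul(2, Pow(179, Rational(1, 2)))) ≈ -15799.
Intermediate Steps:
Function('U')(x) = Mul(Rational(286, 3), x) (Function('U')(x) = Mul(Rational(1, 3), Mul(286, x)) = Mul(Rational(286, 3), x))
Function('c')(u, z) = Pow(Add(9, u), Rational(1, 2))
Add(Function('c')(707, 529), Function('U')(-166)) = Add(Pow(Add(9, 707), Rational(1, 2)), Mul(Rational(286, 3), -166)) = Add(Pow(716, Rational(1, 2)), Rational(-47476, 3)) = Add(Mul(2, Pow(179, Rational(1, 2))), Rational(-47476, 3)) = Add(Rational(-47476, 3), Mul(2, Pow(179, Rational(1, 2))))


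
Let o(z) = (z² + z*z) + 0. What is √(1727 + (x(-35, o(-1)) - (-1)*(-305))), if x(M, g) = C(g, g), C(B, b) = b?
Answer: 4*√89 ≈ 37.736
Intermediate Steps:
o(z) = 2*z² (o(z) = (z² + z²) + 0 = 2*z² + 0 = 2*z²)
x(M, g) = g
√(1727 + (x(-35, o(-1)) - (-1)*(-305))) = √(1727 + (2*(-1)² - (-1)*(-305))) = √(1727 + (2*1 - 1*305)) = √(1727 + (2 - 305)) = √(1727 - 303) = √1424 = 4*√89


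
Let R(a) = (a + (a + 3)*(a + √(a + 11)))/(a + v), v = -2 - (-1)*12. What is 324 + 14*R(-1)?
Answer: 958/3 + 28*√10/9 ≈ 329.17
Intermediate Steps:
v = 10 (v = -2 - 1*(-12) = -2 + 12 = 10)
R(a) = (a + (3 + a)*(a + √(11 + a)))/(10 + a) (R(a) = (a + (a + 3)*(a + √(a + 11)))/(a + 10) = (a + (3 + a)*(a + √(11 + a)))/(10 + a))
324 + 14*R(-1) = 324 + 14*(((-1)² + 3*√(11 - 1) + 4*(-1) - √(11 - 1))/(10 - 1)) = 324 + 14*((1 + 3*√10 - 4 - √10)/9) = 324 + 14*((-3 + 2*√10)/9) = 324 + 14*(-⅓ + 2*√10/9) = 324 + (-14/3 + 28*√10/9) = 958/3 + 28*√10/9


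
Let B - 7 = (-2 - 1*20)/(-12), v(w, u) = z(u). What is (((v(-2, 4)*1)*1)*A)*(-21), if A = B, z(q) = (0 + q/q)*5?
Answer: -1855/2 ≈ -927.50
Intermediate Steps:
z(q) = 5 (z(q) = (0 + 1)*5 = 1*5 = 5)
v(w, u) = 5
B = 53/6 (B = 7 + (-2 - 1*20)/(-12) = 7 + (-2 - 20)*(-1/12) = 7 - 22*(-1/12) = 7 + 11/6 = 53/6 ≈ 8.8333)
A = 53/6 ≈ 8.8333
(((v(-2, 4)*1)*1)*A)*(-21) = (((5*1)*1)*(53/6))*(-21) = ((5*1)*(53/6))*(-21) = (5*(53/6))*(-21) = (265/6)*(-21) = -1855/2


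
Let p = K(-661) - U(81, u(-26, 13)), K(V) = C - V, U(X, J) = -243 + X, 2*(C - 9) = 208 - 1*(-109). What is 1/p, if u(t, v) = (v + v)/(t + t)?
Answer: 2/1981 ≈ 0.0010096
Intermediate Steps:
u(t, v) = v/t (u(t, v) = (2*v)/((2*t)) = (2*v)*(1/(2*t)) = v/t)
C = 335/2 (C = 9 + (208 - 1*(-109))/2 = 9 + (208 + 109)/2 = 9 + (½)*317 = 9 + 317/2 = 335/2 ≈ 167.50)
K(V) = 335/2 - V
p = 1981/2 (p = (335/2 - 1*(-661)) - (-243 + 81) = (335/2 + 661) - 1*(-162) = 1657/2 + 162 = 1981/2 ≈ 990.50)
1/p = 1/(1981/2) = 2/1981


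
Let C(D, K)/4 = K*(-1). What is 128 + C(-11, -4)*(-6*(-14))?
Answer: 1472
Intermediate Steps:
C(D, K) = -4*K (C(D, K) = 4*(K*(-1)) = 4*(-K) = -4*K)
128 + C(-11, -4)*(-6*(-14)) = 128 + (-4*(-4))*(-6*(-14)) = 128 + 16*84 = 128 + 1344 = 1472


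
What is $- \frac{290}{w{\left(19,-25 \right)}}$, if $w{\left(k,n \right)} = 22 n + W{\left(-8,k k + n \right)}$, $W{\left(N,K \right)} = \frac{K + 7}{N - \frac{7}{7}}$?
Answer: $\frac{2610}{5293} \approx 0.4931$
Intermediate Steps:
$W{\left(N,K \right)} = \frac{7 + K}{-1 + N}$ ($W{\left(N,K \right)} = \frac{7 + K}{N - 1} = \frac{7 + K}{-1 + N}$)
$w{\left(k,n \right)} = - \frac{7}{9} - \frac{k^{2}}{9} + \frac{197 n}{9}$ ($w{\left(k,n \right)} = 22 n + \frac{7 + \left(k k + n\right)}{-1 - 8} = 22 n + \frac{7 + \left(k^{2} + n\right)}{-9} = 22 n - \frac{7 + \left(n + k^{2}\right)}{9} = 22 n - \frac{7 + n + k^{2}}{9} = 22 n - \left(\frac{7}{9} + \frac{n}{9} + \frac{k^{2}}{9}\right) = - \frac{7}{9} - \frac{k^{2}}{9} + \frac{197 n}{9}$)
$- \frac{290}{w{\left(19,-25 \right)}} = - \frac{290}{- \frac{7}{9} - \frac{19^{2}}{9} + \frac{197}{9} \left(-25\right)} = - \frac{290}{- \frac{7}{9} - \frac{361}{9} - \frac{4925}{9}} = - \frac{290}{- \frac{5293}{9}} = \left(-290\right) \left(- \frac{9}{5293}\right) = \frac{2610}{5293}$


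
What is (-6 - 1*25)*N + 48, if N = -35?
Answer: 1133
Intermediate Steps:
(-6 - 1*25)*N + 48 = (-6 - 1*25)*(-35) + 48 = (-6 - 25)*(-35) + 48 = -31*(-35) + 48 = 1085 + 48 = 1133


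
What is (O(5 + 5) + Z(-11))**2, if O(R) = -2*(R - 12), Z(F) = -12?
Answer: 64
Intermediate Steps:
O(R) = 24 - 2*R (O(R) = -2*(-12 + R) = 24 - 2*R)
(O(5 + 5) + Z(-11))**2 = ((24 - 2*(5 + 5)) - 12)**2 = ((24 - 2*10) - 12)**2 = ((24 - 20) - 12)**2 = (4 - 12)**2 = (-8)**2 = 64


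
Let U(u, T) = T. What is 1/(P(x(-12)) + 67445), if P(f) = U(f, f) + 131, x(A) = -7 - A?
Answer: 1/67581 ≈ 1.4797e-5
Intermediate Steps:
P(f) = 131 + f (P(f) = f + 131 = 131 + f)
1/(P(x(-12)) + 67445) = 1/((131 + (-7 - 1*(-12))) + 67445) = 1/((131 + (-7 + 12)) + 67445) = 1/((131 + 5) + 67445) = 1/(136 + 67445) = 1/67581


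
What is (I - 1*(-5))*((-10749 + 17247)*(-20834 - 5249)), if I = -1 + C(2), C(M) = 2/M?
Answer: -847436670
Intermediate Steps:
I = 0 (I = -1 + 2/2 = -1 + 2*(½) = -1 + 1 = 0)
(I - 1*(-5))*((-10749 + 17247)*(-20834 - 5249)) = (0 - 1*(-5))*((-10749 + 17247)*(-20834 - 5249)) = (0 + 5)*(6498*(-26083)) = 5*(-169487334) = -847436670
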